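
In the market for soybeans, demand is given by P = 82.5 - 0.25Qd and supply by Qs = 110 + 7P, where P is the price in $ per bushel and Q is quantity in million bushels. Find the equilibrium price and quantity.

Solving each curve for Q: Qd = 330 - 4P.
The market clears where 330 - 4P = 110 + 7P. Rearranging, 11P = 220, hence P* = 20.
From the demand curve, Q* = 330 - 4(20) = 250.

P* = 20, Q* = 250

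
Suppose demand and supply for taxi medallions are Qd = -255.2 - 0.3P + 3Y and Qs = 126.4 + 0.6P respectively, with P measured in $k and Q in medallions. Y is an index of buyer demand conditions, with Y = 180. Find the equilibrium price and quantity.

With Y = 180, demand is Qd = 284.8 - 0.3P.
Equating demand and supply, 284.8 - 0.3P = 126.4 + 0.6P gives 0.9P = 158.4, so P* = 176.
Substitute back: Q* = 284.8 - 0.3(176) = 232.

P* = 176, Q* = 232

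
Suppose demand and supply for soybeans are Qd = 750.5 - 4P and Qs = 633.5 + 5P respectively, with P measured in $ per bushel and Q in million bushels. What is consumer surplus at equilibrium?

The market clears where 750.5 - 4P = 633.5 + 5P. Rearranging, 9P = 117, hence P* = 13.
From the demand curve, Q* = 750.5 - 4(13) = 698.5.
Demand choke price (Qd = 0): P = 750.5/4 = 187.625. Consumer surplus = ½ × (187.625 - 13) × 698.5 = 60987.78125.

Consumer surplus = 60987.78125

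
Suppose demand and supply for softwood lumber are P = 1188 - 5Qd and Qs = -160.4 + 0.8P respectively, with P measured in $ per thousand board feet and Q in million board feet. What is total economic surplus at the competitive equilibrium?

Total surplus = 78012.5

Inverting to quantity form: Qd = 237.6 - 0.2P.
Set Qd = Qs: 237.6 - 0.2P = -160.4 + 0.8P, so 398 = P and P* = 398.
From the demand curve, Q* = 237.6 - 0.2(398) = 158.
Demand choke price = 1188; supply choke price = 200.5. CS = ½(1188 - 398)(158) = 62410; PS = ½(398 - 200.5)(158) = 15602.5. Total surplus = 78012.5.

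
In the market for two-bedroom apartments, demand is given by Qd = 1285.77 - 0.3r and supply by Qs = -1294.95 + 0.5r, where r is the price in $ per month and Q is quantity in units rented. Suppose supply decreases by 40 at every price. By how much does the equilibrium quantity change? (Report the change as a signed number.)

ΔQ = -15

Equating demand and supply, 1285.77 - 0.3r = -1294.95 + 0.5r gives 0.8r = 2580.72, so r* = 3225.9.
Plugging r* into demand: Q* = 1285.77 - 0.3(3225.9) = 318.
After the shift, supply is Qs = -1334.95 + 0.5r.
New equilibrium: 2620.72 = 0.8r, so r = 3275.9 and Q = 303.
ΔQ = 303 - 318 = -15.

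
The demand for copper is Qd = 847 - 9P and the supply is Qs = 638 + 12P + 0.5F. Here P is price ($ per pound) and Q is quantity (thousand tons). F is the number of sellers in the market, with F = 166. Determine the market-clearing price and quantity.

P* = 6, Q* = 793

With F = 166, supply is Qs = 721 + 12P.
Set Qd = Qs: 847 - 9P = 721 + 12P, so 126 = 21P and P* = 6.
From the demand curve, Q* = 847 - 9(6) = 793.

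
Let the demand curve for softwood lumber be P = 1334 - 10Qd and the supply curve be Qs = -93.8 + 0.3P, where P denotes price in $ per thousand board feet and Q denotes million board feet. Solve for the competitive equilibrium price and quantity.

Rewriting in direct form: Qd = 133.4 - 0.1P.
The market clears where 133.4 - 0.1P = -93.8 + 0.3P. Rearranging, 0.4P = 227.2, hence P* = 568.
Then Q* = 133.4 - 0.1(568) = 76.6.

P* = 568, Q* = 76.6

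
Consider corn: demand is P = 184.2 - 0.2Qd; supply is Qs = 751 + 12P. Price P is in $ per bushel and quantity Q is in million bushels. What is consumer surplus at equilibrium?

In direct form, Qd = 921 - 5P.
The market clears where 921 - 5P = 751 + 12P. Rearranging, 17P = 170, hence P* = 10.
Substitute back: Q* = 921 - 5(10) = 871.
Demand choke price (Qd = 0): P = 921/5 = 184.2. Consumer surplus = ½ × (184.2 - 10) × 871 = 75864.1.

Consumer surplus = 75864.1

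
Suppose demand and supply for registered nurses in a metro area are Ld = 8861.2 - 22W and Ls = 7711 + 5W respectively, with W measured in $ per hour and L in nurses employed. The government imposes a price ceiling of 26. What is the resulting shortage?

Shortage = 448.2

At W = 26: Ld = 8289.2 and Ls = 7841.
Shortage = Ld - Ls = 8289.2 - 7841 = 448.2.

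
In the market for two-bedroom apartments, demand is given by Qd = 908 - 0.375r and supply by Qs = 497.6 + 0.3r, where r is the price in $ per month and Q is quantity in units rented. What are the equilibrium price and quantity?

r* = 608, Q* = 680

At equilibrium Qd = Qs, so 908 - 0.375r = 497.6 + 0.3r; collecting terms, 410.4 = 0.675r and r* = 608.
Then Q* = 908 - 0.375(608) = 680.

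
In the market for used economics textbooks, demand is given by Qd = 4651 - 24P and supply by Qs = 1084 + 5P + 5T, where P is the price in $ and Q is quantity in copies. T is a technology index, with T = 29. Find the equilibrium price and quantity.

With T = 29, supply is Qs = 1229 + 5P.
Set Qd = Qs: 4651 - 24P = 1229 + 5P, so 3422 = 29P and P* = 118.
Substitute back: Q* = 4651 - 24(118) = 1819.

P* = 118, Q* = 1819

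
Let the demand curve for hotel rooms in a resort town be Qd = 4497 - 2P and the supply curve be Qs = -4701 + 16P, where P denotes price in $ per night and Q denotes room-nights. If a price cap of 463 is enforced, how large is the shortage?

With P fixed at 463, quantity demanded is 3571 and quantity supplied is 2707.
Shortage = Qd - Qs = 3571 - 2707 = 864.

Shortage = 864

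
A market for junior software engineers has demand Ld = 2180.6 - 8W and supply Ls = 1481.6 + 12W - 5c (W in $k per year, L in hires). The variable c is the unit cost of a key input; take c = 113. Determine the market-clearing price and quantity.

W* = 63.2, L* = 1675

With c = 113, supply is Ls = 916.6 + 12W.
The market clears where 2180.6 - 8W = 916.6 + 12W. Rearranging, 20W = 1264, hence W* = 63.2.
Plugging W* into demand: L* = 2180.6 - 8(63.2) = 1675.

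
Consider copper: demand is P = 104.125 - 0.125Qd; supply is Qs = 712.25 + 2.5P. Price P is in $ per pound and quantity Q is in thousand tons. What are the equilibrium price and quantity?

Rewriting in direct form: Qd = 833 - 8P.
Equating demand and supply, 833 - 8P = 712.25 + 2.5P gives 10.5P = 120.75, so P* = 11.5.
Substitute back: Q* = 833 - 8(11.5) = 741.

P* = 11.5, Q* = 741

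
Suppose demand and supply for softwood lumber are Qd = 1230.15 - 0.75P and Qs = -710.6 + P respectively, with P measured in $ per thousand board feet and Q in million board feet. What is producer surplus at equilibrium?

Producer surplus = 79361.28

Set Qd = Qs: 1230.15 - 0.75P = -710.6 + P, so 1940.75 = 1.75P and P* = 1109.
Plugging P* into demand: Q* = 1230.15 - 0.75(1109) = 398.4.
Supply choke price (Qs = 0): P = 710.6. Producer surplus = ½ × (1109 - 710.6) × 398.4 = 79361.28.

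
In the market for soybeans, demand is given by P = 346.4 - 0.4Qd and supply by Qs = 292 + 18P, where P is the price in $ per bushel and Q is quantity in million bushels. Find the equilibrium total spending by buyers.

Total spending by buyers = 22288

Solving each curve for Q: Qd = 866 - 2.5P.
Equating demand and supply, 866 - 2.5P = 292 + 18P gives 20.5P = 574, so P* = 28.
Then Q* = 866 - 2.5(28) = 796.
Total spending by buyers = P* × Q* = 28 × 796 = 22288.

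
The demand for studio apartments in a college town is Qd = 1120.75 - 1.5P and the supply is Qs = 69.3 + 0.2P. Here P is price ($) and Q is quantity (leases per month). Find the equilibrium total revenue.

Total revenue = 119370.5

Set Qd = Qs: 1120.75 - 1.5P = 69.3 + 0.2P, so 1051.45 = 1.7P and P* = 618.5.
From the demand curve, Q* = 1120.75 - 1.5(618.5) = 193.
Total revenue = P* × Q* = 618.5 × 193 = 119370.5.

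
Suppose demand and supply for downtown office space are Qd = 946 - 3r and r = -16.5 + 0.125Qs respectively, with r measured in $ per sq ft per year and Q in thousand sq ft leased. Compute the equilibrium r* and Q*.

r* = 74, Q* = 724

In direct form, Qs = 132 + 8r.
Set Qd = Qs: 946 - 3r = 132 + 8r, so 814 = 11r and r* = 74.
Then Q* = 946 - 3(74) = 724.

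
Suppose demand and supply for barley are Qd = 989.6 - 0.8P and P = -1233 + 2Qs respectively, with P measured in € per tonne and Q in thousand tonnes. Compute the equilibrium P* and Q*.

P* = 287, Q* = 760

Inverting to quantity form: Qs = 616.5 + 0.5P.
At equilibrium Qd = Qs, so 989.6 - 0.8P = 616.5 + 0.5P; collecting terms, 373.1 = 1.3P and P* = 287.
From the demand curve, Q* = 989.6 - 0.8(287) = 760.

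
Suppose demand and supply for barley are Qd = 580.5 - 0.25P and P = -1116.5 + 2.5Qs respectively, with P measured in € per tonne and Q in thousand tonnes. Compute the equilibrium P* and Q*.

P* = 206, Q* = 529

Rewriting in direct form: Qs = 446.6 + 0.4P.
Set Qd = Qs: 580.5 - 0.25P = 446.6 + 0.4P, so 133.9 = 0.65P and P* = 206.
Then Q* = 580.5 - 0.25(206) = 529.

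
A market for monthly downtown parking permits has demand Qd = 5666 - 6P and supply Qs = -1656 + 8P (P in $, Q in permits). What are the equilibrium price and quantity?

Set Qd = Qs: 5666 - 6P = -1656 + 8P, so 7322 = 14P and P* = 523.
Plugging P* into demand: Q* = 5666 - 6(523) = 2528.

P* = 523, Q* = 2528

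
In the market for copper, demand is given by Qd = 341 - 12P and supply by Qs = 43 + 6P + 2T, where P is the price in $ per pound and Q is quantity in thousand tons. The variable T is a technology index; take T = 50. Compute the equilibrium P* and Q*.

With T = 50, supply is Qs = 143 + 6P.
Set Qd = Qs: 341 - 12P = 143 + 6P, so 198 = 18P and P* = 11.
Then Q* = 341 - 12(11) = 209.

P* = 11, Q* = 209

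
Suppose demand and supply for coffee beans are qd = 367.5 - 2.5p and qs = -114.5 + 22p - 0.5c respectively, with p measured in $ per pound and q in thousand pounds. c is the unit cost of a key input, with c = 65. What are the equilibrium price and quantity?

p* = 21, q* = 315

With c = 65, supply is qs = -147 + 22p.
At equilibrium qd = qs, so 367.5 - 2.5p = -147 + 22p; collecting terms, 514.5 = 24.5p and p* = 21.
Substitute back: q* = 367.5 - 2.5(21) = 315.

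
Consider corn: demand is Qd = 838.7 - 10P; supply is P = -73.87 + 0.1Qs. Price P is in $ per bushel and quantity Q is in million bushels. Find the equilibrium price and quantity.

P* = 5, Q* = 788.7

Inverting to quantity form: Qs = 738.7 + 10P.
Equating demand and supply, 838.7 - 10P = 738.7 + 10P gives 20P = 100, so P* = 5.
From the demand curve, Q* = 838.7 - 10(5) = 788.7.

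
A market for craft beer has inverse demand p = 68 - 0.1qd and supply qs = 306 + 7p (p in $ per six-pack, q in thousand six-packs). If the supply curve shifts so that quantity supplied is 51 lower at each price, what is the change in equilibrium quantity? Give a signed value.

Δq = -30

In direct form, qd = 680 - 10p.
Equating demand and supply, 680 - 10p = 306 + 7p gives 17p = 374, so p* = 22.
Then q* = 680 - 10(22) = 460.
After the shift, supply is qs = 255 + 7p.
The new intersection has 425 = 17p, i.e. p = 25, q = 430.
Δq = 430 - 460 = -30.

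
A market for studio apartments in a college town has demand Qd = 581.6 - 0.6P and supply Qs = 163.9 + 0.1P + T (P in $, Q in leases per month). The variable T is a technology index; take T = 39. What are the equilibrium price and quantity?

P* = 541, Q* = 257

With T = 39, supply is Qs = 202.9 + 0.1P.
At equilibrium Qd = Qs, so 581.6 - 0.6P = 202.9 + 0.1P; collecting terms, 378.7 = 0.7P and P* = 541.
Plugging P* into demand: Q* = 581.6 - 0.6(541) = 257.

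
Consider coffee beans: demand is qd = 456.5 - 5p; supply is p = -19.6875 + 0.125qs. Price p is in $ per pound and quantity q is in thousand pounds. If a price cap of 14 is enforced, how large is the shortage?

Shortage = 117

Solving each curve for q: qs = 157.5 + 8p.
With p fixed at 14, quantity demanded is 386.5 and quantity supplied is 269.5.
Shortage = qd - qs = 386.5 - 269.5 = 117.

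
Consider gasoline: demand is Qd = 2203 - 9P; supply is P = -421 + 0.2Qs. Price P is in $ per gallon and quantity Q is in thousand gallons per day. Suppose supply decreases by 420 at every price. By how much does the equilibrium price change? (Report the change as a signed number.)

In direct form, Qs = 2105 + 5P.
Equating demand and supply, 2203 - 9P = 2105 + 5P gives 14P = 98, so P* = 7.
Then Q* = 2203 - 9(7) = 2140.
After the shift, supply is Qs = 1685 + 5P.
Re-solving, 14P = 518 gives P = 37 and Q = 1870.
ΔP = 37 - 7 = 30.

ΔP = 30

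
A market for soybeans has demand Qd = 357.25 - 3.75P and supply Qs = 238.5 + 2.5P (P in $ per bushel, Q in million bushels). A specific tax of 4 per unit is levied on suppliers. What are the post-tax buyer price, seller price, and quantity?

P_b = 20.6, P_s = 16.6, Q = 280

With a tax of 4 on suppliers, they supply based on the net price P_s = P_b - 4, so Qs = 228.5 + 2.5P_b.
Market clearing requires 357.25 - 3.75P_b = 228.5 + 2.5P_b; hence 128.75 = 6.25P_b and P_b = 20.6.
Then P_s = 20.6 - 4 = 16.6 and Q = 357.25 - 3.75(20.6) = 280.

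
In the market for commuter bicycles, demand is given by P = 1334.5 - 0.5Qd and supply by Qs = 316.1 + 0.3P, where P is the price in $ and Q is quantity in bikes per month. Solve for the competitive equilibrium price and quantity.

P* = 1023, Q* = 623

Rewriting in direct form: Qd = 2669 - 2P.
At equilibrium Qd = Qs, so 2669 - 2P = 316.1 + 0.3P; collecting terms, 2352.9 = 2.3P and P* = 1023.
Plugging P* into demand: Q* = 2669 - 2(1023) = 623.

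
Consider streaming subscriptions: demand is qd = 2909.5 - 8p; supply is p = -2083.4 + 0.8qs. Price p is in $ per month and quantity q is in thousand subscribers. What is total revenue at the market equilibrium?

Solving each curve for q: qs = 2604.25 + 1.25p.
Set qd = qs: 2909.5 - 8p = 2604.25 + 1.25p, so 305.25 = 9.25p and p* = 33.
Then q* = 2909.5 - 8(33) = 2645.5.
Total revenue = p* × q* = 33 × 2645.5 = 87301.5.

Total revenue = 87301.5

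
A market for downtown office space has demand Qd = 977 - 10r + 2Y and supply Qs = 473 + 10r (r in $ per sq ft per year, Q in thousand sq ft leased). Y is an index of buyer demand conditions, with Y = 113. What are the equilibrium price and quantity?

r* = 36.5, Q* = 838

With Y = 113, demand is Qd = 1203 - 10r.
Equating demand and supply, 1203 - 10r = 473 + 10r gives 20r = 730, so r* = 36.5.
Substitute back: Q* = 1203 - 10(36.5) = 838.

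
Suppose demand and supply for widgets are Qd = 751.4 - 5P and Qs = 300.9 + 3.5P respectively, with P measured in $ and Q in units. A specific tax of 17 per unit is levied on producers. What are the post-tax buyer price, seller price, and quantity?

The tax drives a wedge P_b - P_s = 17. Substituting P_s = P_b - 17 into supply: Qs = 241.4 + 3.5P_b.
Set Qd = Qs: 751.4 - 5P_b = 241.4 + 3.5P_b, so 510 = 8.5P_b and P_b = 60.
So P_s = 43 and the quantity traded is Q = 751.4 - 5(60) = 451.4.

P_b = 60, P_s = 43, Q = 451.4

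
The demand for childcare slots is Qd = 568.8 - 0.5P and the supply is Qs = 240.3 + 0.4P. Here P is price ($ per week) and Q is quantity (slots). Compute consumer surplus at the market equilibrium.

Equating demand and supply, 568.8 - 0.5P = 240.3 + 0.4P gives 0.9P = 328.5, so P* = 365.
Then Q* = 568.8 - 0.5(365) = 386.3.
Demand choke price (Qd = 0): P = 568.8/0.5 = 1137.6. Consumer surplus = ½ × (1137.6 - 365) × 386.3 = 149227.69.

Consumer surplus = 149227.69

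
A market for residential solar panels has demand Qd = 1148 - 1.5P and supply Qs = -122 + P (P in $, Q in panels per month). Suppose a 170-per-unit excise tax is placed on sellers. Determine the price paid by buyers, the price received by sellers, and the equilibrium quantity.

P_b = 576, P_s = 406, Q = 284

The tax drives a wedge P_b - P_s = 170. Substituting P_s = P_b - 170 into supply: Qs = -292 + P_b.
Equate demand and the shifted supply: 1148 - 1.5P_b = -292 + P_b, giving 2.5P_b = 1440, so P_b = 576.
Then P_s = 576 - 170 = 406 and Q = 1148 - 1.5(576) = 284.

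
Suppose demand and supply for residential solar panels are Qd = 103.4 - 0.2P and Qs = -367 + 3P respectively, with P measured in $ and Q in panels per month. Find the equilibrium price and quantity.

P* = 147, Q* = 74

Equating demand and supply, 103.4 - 0.2P = -367 + 3P gives 3.2P = 470.4, so P* = 147.
Then Q* = 103.4 - 0.2(147) = 74.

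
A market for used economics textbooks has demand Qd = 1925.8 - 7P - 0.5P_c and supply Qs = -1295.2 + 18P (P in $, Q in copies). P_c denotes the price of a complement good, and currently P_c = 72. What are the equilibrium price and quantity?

P* = 127.4, Q* = 998

With P_c = 72, demand is Qd = 1889.8 - 7P.
Set Qd = Qs: 1889.8 - 7P = -1295.2 + 18P, so 3185 = 25P and P* = 127.4.
Plugging P* into demand: Q* = 1889.8 - 7(127.4) = 998.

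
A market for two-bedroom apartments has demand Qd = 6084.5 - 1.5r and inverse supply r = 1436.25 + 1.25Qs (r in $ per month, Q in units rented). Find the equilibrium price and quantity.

Inverting to quantity form: Qs = -1149 + 0.8r.
At equilibrium Qd = Qs, so 6084.5 - 1.5r = -1149 + 0.8r; collecting terms, 7233.5 = 2.3r and r* = 3145.
Substitute back: Q* = 6084.5 - 1.5(3145) = 1367.

r* = 3145, Q* = 1367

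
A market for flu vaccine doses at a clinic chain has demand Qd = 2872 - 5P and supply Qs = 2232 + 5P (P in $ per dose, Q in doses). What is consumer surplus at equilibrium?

Consumer surplus = 651270.4

At equilibrium Qd = Qs, so 2872 - 5P = 2232 + 5P; collecting terms, 640 = 10P and P* = 64.
Substitute back: Q* = 2872 - 5(64) = 2552.
Demand choke price (Qd = 0): P = 2872/5 = 574.4. Consumer surplus = ½ × (574.4 - 64) × 2552 = 651270.4.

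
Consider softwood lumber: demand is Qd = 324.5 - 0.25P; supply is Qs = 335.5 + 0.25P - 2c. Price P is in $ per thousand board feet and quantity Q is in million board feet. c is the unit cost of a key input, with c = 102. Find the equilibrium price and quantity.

P* = 386, Q* = 228

With c = 102, supply is Qs = 131.5 + 0.25P.
Set Qd = Qs: 324.5 - 0.25P = 131.5 + 0.25P, so 193 = 0.5P and P* = 386.
Plugging P* into demand: Q* = 324.5 - 0.25(386) = 228.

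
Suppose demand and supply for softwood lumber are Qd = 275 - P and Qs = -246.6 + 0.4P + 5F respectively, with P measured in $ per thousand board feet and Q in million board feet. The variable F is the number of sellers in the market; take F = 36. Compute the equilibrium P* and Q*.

With F = 36, supply is Qs = -66.6 + 0.4P.
At equilibrium Qd = Qs, so 275 - P = -66.6 + 0.4P; collecting terms, 341.6 = 1.4P and P* = 244.
Then Q* = 275 - 244 = 31.

P* = 244, Q* = 31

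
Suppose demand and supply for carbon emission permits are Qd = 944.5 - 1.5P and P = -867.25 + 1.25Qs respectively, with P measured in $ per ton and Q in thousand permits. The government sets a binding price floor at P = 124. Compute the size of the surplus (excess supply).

Surplus = 34.5

In direct form, Qs = 693.8 + 0.8P.
With P fixed at 124, quantity demanded is 758.5 and quantity supplied is 793.
Surplus = Qs - Qd = 793 - 758.5 = 34.5.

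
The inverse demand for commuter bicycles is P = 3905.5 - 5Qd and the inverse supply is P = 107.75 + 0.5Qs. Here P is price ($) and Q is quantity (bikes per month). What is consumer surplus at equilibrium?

Consumer surplus = 1191975.625

Solving each curve for Q: Qd = 781.1 - 0.2P and Qs = -215.5 + 2P.
Set Qd = Qs: 781.1 - 0.2P = -215.5 + 2P, so 996.6 = 2.2P and P* = 453.
Substitute back: Q* = 781.1 - 0.2(453) = 690.5.
Demand choke price (Qd = 0): P = 781.1/0.2 = 3905.5. Consumer surplus = ½ × (3905.5 - 453) × 690.5 = 1191975.625.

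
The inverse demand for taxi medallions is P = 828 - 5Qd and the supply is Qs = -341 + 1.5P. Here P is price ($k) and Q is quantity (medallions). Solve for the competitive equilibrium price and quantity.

P* = 298, Q* = 106

Solving each curve for Q: Qd = 165.6 - 0.2P.
Equating demand and supply, 165.6 - 0.2P = -341 + 1.5P gives 1.7P = 506.6, so P* = 298.
From the demand curve, Q* = 165.6 - 0.2(298) = 106.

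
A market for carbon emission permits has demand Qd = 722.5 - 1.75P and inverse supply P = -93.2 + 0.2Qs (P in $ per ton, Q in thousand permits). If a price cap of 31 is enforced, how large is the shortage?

Rewriting in direct form: Qs = 466 + 5P.
With P fixed at 31, quantity demanded is 668.25 and quantity supplied is 621.
Shortage = Qd - Qs = 668.25 - 621 = 47.25.

Shortage = 47.25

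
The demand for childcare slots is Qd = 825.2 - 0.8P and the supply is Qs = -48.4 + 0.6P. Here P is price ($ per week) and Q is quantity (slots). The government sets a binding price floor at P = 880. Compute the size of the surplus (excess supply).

Surplus = 358.4

At P = 880: Qd = 121.2 and Qs = 479.6.
Surplus = Qs - Qd = 479.6 - 121.2 = 358.4.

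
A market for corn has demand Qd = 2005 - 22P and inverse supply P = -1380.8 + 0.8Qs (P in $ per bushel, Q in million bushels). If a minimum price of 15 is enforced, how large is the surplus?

Inverting to quantity form: Qs = 1726 + 1.25P.
At P = 15: Qd = 1675 and Qs = 1744.75.
Surplus = Qs - Qd = 1744.75 - 1675 = 69.75.

Surplus = 69.75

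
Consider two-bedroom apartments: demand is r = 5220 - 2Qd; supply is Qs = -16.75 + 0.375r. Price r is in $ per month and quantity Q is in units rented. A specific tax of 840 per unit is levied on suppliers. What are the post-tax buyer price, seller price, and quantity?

r_b = 3362, r_s = 2522, Q = 929

Solving each curve for Q: Qd = 2610 - 0.5r.
With a tax of 840 on suppliers, they supply based on the net price r_s = r_b - 840, so Qs = -331.75 + 0.375r_b.
Equate demand and the shifted supply: 2610 - 0.5r_b = -331.75 + 0.375r_b, giving 0.875r_b = 2941.75, so r_b = 3362.
Then r_s = 3362 - 840 = 2522 and Q = 2610 - 0.5(3362) = 929.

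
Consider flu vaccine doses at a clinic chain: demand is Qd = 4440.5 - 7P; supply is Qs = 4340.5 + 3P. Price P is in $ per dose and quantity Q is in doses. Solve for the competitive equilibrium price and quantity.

P* = 10, Q* = 4370.5

Equating demand and supply, 4440.5 - 7P = 4340.5 + 3P gives 10P = 100, so P* = 10.
From the demand curve, Q* = 4440.5 - 7(10) = 4370.5.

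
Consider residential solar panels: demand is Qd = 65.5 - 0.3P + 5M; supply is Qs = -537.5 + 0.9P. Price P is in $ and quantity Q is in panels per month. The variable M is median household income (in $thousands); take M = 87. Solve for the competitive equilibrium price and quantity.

P* = 865, Q* = 241

With M = 87, demand is Qd = 500.5 - 0.3P.
Set Qd = Qs: 500.5 - 0.3P = -537.5 + 0.9P, so 1038 = 1.2P and P* = 865.
Plugging P* into demand: Q* = 500.5 - 0.3(865) = 241.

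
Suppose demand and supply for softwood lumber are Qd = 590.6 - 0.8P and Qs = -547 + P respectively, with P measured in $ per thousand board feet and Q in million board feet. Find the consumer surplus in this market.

Set Qd = Qs: 590.6 - 0.8P = -547 + P, so 1137.6 = 1.8P and P* = 632.
Plugging P* into demand: Q* = 590.6 - 0.8(632) = 85.
Demand choke price (Qd = 0): P = 590.6/0.8 = 738.25. Consumer surplus = ½ × (738.25 - 632) × 85 = 4515.625.

Consumer surplus = 4515.625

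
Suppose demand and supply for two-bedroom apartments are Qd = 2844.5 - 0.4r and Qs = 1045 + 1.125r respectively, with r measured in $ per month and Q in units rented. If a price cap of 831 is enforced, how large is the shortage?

Evaluating both curves at the ceiling price 831 gives Qd = 2512.1, Qs = 1979.875.
Shortage = Qd - Qs = 2512.1 - 1979.875 = 532.225.

Shortage = 532.225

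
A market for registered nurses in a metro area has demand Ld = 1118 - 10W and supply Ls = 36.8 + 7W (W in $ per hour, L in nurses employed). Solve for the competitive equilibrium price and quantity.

W* = 63.6, L* = 482

The market clears where 1118 - 10W = 36.8 + 7W. Rearranging, 17W = 1081.2, hence W* = 63.6.
Then L* = 1118 - 10(63.6) = 482.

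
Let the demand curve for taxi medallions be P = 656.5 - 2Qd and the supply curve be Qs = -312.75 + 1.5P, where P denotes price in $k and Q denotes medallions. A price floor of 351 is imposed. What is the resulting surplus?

Surplus = 61

Solving each curve for Q: Qd = 328.25 - 0.5P.
With P fixed at 351, quantity demanded is 152.75 and quantity supplied is 213.75.
Surplus = Qs - Qd = 213.75 - 152.75 = 61.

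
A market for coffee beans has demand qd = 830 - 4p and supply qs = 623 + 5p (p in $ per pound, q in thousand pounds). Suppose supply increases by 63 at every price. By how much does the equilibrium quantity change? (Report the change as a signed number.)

Equating demand and supply, 830 - 4p = 623 + 5p gives 9p = 207, so p* = 23.
Plugging p* into demand: q* = 830 - 4(23) = 738.
After the shift, supply is qs = 686 + 5p.
New equilibrium: 144 = 9p, so p = 16 and q = 766.
Δq = 766 - 738 = 28.

Δq = 28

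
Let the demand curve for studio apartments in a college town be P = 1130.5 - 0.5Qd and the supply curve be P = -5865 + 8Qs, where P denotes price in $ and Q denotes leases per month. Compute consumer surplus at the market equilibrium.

Consumer surplus = 169332.25

In direct form, Qd = 2261 - 2P and Qs = 733.125 + 0.125P.
Equating demand and supply, 2261 - 2P = 733.125 + 0.125P gives 2.125P = 1527.875, so P* = 719.
Substitute back: Q* = 2261 - 2(719) = 823.
Demand choke price (Qd = 0): P = 2261/2 = 1130.5. Consumer surplus = ½ × (1130.5 - 719) × 823 = 169332.25.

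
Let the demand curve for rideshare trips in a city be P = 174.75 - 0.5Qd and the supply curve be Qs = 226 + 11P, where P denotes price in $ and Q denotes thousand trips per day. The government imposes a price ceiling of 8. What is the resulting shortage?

Shortage = 19.5

Inverting to quantity form: Qd = 349.5 - 2P.
At P = 8: Qd = 333.5 and Qs = 314.
Shortage = Qd - Qs = 333.5 - 314 = 19.5.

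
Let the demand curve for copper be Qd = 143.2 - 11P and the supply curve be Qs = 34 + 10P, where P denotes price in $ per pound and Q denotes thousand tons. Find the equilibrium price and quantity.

P* = 5.2, Q* = 86

Set Qd = Qs: 143.2 - 11P = 34 + 10P, so 109.2 = 21P and P* = 5.2.
Then Q* = 143.2 - 11(5.2) = 86.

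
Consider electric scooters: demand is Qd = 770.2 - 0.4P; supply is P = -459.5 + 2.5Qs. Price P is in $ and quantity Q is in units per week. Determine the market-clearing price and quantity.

P* = 733, Q* = 477

Rewriting in direct form: Qs = 183.8 + 0.4P.
The market clears where 770.2 - 0.4P = 183.8 + 0.4P. Rearranging, 0.8P = 586.4, hence P* = 733.
Then Q* = 770.2 - 0.4(733) = 477.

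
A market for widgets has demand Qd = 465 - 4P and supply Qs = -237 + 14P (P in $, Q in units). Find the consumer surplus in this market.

Equating demand and supply, 465 - 4P = -237 + 14P gives 18P = 702, so P* = 39.
Substitute back: Q* = 465 - 4(39) = 309.
Demand choke price (Qd = 0): P = 465/4 = 116.25. Consumer surplus = ½ × (116.25 - 39) × 309 = 11935.125.

Consumer surplus = 11935.125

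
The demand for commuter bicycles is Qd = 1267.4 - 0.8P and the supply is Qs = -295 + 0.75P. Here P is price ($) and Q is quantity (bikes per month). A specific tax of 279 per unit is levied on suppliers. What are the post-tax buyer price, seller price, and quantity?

P_b = 1143, P_s = 864, Q = 353

With a tax of 279 on suppliers, they supply based on the net price P_s = P_b - 279, so Qs = -504.25 + 0.75P_b.
Set Qd = Qs: 1267.4 - 0.8P_b = -504.25 + 0.75P_b, so 1771.65 = 1.55P_b and P_b = 1143.
Then P_s = 1143 - 279 = 864 and Q = 1267.4 - 0.8(1143) = 353.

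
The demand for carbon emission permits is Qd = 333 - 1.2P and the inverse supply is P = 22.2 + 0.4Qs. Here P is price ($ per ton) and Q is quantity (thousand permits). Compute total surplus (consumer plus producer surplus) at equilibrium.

Total surplus = 26423.55

Solving each curve for Q: Qs = -55.5 + 2.5P.
The market clears where 333 - 1.2P = -55.5 + 2.5P. Rearranging, 3.7P = 388.5, hence P* = 105.
Plugging P* into demand: Q* = 333 - 1.2(105) = 207.
Demand choke price = 277.5; supply choke price = 22.2. CS = ½(277.5 - 105)(207) = 17853.75; PS = ½(105 - 22.2)(207) = 8569.8. Total surplus = 26423.55.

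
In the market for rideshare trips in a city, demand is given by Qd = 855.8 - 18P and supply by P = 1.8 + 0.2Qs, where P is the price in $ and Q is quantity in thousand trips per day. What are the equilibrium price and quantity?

P* = 37.6, Q* = 179

Solving each curve for Q: Qs = -9 + 5P.
Set Qd = Qs: 855.8 - 18P = -9 + 5P, so 864.8 = 23P and P* = 37.6.
Then Q* = 855.8 - 18(37.6) = 179.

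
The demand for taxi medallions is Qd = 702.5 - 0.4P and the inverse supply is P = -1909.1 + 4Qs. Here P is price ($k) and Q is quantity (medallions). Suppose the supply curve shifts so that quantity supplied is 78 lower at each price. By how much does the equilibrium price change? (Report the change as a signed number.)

Solving each curve for Q: Qs = 477.275 + 0.25P.
Equating demand and supply, 702.5 - 0.4P = 477.275 + 0.25P gives 0.65P = 225.225, so P* = 346.5.
Substitute back: Q* = 702.5 - 0.4(346.5) = 563.9.
After the shift, supply is Qs = 399.275 + 0.25P.
Re-solving, 0.65P = 303.225 gives P = 466.5 and Q = 515.9.
ΔP = 466.5 - 346.5 = 120.

ΔP = 120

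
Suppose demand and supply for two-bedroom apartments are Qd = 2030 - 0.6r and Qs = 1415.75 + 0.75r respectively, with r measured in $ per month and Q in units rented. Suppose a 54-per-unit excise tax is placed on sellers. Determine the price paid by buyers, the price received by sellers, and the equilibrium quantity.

Sellers keep r_s = r_b - 54 per unit, so supply in terms of the buyer price is Qs = 1375.25 + 0.75r_b.
Equate demand and the shifted supply: 2030 - 0.6r_b = 1375.25 + 0.75r_b, giving 1.35r_b = 654.75, so r_b = 485.
Then r_s = 485 - 54 = 431 and Q = 2030 - 0.6(485) = 1739.

r_b = 485, r_s = 431, Q = 1739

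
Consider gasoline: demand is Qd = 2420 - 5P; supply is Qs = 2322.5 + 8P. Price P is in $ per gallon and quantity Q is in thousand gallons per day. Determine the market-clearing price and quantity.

P* = 7.5, Q* = 2382.5

Equating demand and supply, 2420 - 5P = 2322.5 + 8P gives 13P = 97.5, so P* = 7.5.
From the demand curve, Q* = 2420 - 5(7.5) = 2382.5.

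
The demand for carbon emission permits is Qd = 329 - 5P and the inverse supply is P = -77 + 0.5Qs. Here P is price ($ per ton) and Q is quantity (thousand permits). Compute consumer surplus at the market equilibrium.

Consumer surplus = 4161.6

In direct form, Qs = 154 + 2P.
The market clears where 329 - 5P = 154 + 2P. Rearranging, 7P = 175, hence P* = 25.
Then Q* = 329 - 5(25) = 204.
Demand choke price (Qd = 0): P = 329/5 = 65.8. Consumer surplus = ½ × (65.8 - 25) × 204 = 4161.6.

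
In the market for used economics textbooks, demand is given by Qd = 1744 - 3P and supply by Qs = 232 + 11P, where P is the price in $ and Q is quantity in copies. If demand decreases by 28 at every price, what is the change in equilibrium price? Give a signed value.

The market clears where 1744 - 3P = 232 + 11P. Rearranging, 14P = 1512, hence P* = 108.
From the demand curve, Q* = 1744 - 3(108) = 1420.
After the shift, demand is Qd = 1716 - 3P.
New equilibrium: 1484 = 14P, so P = 106 and Q = 1398.
ΔP = 106 - 108 = -2.

ΔP = -2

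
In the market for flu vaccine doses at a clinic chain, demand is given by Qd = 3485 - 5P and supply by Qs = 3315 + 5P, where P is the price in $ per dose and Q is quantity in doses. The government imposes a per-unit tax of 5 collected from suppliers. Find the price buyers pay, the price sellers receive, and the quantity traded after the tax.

P_b = 19.5, P_s = 14.5, Q = 3387.5

With a tax of 5 on suppliers, they supply based on the net price P_s = P_b - 5, so Qs = 3290 + 5P_b.
Equate demand and the shifted supply: 3485 - 5P_b = 3290 + 5P_b, giving 10P_b = 195, so P_b = 19.5.
Then P_s = 19.5 - 5 = 14.5 and Q = 3485 - 5(19.5) = 3387.5.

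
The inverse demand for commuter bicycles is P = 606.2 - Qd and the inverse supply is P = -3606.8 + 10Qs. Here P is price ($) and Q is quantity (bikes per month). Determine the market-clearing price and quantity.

In direct form, Qd = 606.2 - P and Qs = 360.68 + 0.1P.
Equating demand and supply, 606.2 - P = 360.68 + 0.1P gives 1.1P = 245.52, so P* = 223.2.
Then Q* = 606.2 - 223.2 = 383.

P* = 223.2, Q* = 383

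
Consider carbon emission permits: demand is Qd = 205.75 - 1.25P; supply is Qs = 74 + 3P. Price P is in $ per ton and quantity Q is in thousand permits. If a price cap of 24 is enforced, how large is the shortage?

At P = 24: Qd = 175.75 and Qs = 146.
Shortage = Qd - Qs = 175.75 - 146 = 29.75.

Shortage = 29.75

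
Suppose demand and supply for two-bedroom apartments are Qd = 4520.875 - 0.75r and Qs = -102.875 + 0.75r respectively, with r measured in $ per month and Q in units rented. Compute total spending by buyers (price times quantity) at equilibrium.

Equating demand and supply, 4520.875 - 0.75r = -102.875 + 0.75r gives 1.5r = 4623.75, so r* = 3082.5.
Plugging r* into demand: Q* = 4520.875 - 0.75(3082.5) = 2209.
Total spending by buyers = r* × Q* = 3082.5 × 2209 = 6809242.5.

Total spending by buyers = 6809242.5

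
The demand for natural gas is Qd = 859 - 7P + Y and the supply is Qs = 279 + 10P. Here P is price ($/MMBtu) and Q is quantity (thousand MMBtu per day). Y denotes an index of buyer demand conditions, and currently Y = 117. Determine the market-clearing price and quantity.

With Y = 117, demand is Qd = 976 - 7P.
Set Qd = Qs: 976 - 7P = 279 + 10P, so 697 = 17P and P* = 41.
Substitute back: Q* = 976 - 7(41) = 689.

P* = 41, Q* = 689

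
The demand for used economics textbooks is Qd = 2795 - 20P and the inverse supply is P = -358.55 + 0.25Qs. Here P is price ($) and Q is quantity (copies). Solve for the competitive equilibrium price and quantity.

Inverting to quantity form: Qs = 1434.2 + 4P.
Equating demand and supply, 2795 - 20P = 1434.2 + 4P gives 24P = 1360.8, so P* = 56.7.
Plugging P* into demand: Q* = 2795 - 20(56.7) = 1661.

P* = 56.7, Q* = 1661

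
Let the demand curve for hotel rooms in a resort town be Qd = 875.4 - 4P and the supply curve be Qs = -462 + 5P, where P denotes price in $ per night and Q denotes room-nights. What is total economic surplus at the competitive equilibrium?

At equilibrium Qd = Qs, so 875.4 - 4P = -462 + 5P; collecting terms, 1337.4 = 9P and P* = 148.6.
Then Q* = 875.4 - 4(148.6) = 281.
Demand choke price = 218.85; supply choke price = 92.4. CS = ½(218.85 - 148.6)(281) = 9870.125; PS = ½(148.6 - 92.4)(281) = 7896.1. Total surplus = 17766.225.

Total surplus = 17766.225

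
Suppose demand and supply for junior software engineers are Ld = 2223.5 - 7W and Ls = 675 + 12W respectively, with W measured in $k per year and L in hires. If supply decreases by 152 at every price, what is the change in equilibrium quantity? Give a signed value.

Set Ld = Ls: 2223.5 - 7W = 675 + 12W, so 1548.5 = 19W and W* = 81.5.
Then L* = 2223.5 - 7(81.5) = 1653.
After the shift, supply is Ls = 523 + 12W.
Re-solving, 19W = 1700.5 gives W = 89.5 and L = 1597.
ΔL = 1597 - 1653 = -56.

ΔL = -56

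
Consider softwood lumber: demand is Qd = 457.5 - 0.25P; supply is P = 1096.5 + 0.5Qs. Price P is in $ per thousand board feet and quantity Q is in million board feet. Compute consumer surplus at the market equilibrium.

Consumer surplus = 53138

Rewriting in direct form: Qs = -2193 + 2P.
At equilibrium Qd = Qs, so 457.5 - 0.25P = -2193 + 2P; collecting terms, 2650.5 = 2.25P and P* = 1178.
Plugging P* into demand: Q* = 457.5 - 0.25(1178) = 163.
Demand choke price (Qd = 0): P = 457.5/0.25 = 1830. Consumer surplus = ½ × (1830 - 1178) × 163 = 53138.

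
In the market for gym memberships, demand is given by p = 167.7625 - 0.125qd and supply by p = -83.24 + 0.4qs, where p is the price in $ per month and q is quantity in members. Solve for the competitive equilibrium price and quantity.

p* = 108, q* = 478.1

In direct form, qd = 1342.1 - 8p and qs = 208.1 + 2.5p.
At equilibrium qd = qs, so 1342.1 - 8p = 208.1 + 2.5p; collecting terms, 1134 = 10.5p and p* = 108.
From the demand curve, q* = 1342.1 - 8(108) = 478.1.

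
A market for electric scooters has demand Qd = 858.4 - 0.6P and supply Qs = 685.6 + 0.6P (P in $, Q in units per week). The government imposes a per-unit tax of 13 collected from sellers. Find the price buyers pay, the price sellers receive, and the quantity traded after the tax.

Sellers keep P_s = P_b - 13 per unit, so supply in terms of the buyer price is Qs = 677.8 + 0.6P_b.
Market clearing requires 858.4 - 0.6P_b = 677.8 + 0.6P_b; hence 180.6 = 1.2P_b and P_b = 150.5.
So P_s = 137.5 and the quantity traded is Q = 858.4 - 0.6(150.5) = 768.1.

P_b = 150.5, P_s = 137.5, Q = 768.1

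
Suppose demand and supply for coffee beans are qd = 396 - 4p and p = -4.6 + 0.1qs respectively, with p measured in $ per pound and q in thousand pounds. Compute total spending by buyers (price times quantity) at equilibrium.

Total spending by buyers = 7400

Solving each curve for q: qs = 46 + 10p.
The market clears where 396 - 4p = 46 + 10p. Rearranging, 14p = 350, hence p* = 25.
Plugging p* into demand: q* = 396 - 4(25) = 296.
Total spending by buyers = p* × q* = 25 × 296 = 7400.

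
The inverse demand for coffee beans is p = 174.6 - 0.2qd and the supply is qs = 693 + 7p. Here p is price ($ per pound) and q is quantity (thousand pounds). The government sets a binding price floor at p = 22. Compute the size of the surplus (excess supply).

In direct form, qd = 873 - 5p.
With p fixed at 22, quantity demanded is 763 and quantity supplied is 847.
Surplus = qs - qd = 847 - 763 = 84.

Surplus = 84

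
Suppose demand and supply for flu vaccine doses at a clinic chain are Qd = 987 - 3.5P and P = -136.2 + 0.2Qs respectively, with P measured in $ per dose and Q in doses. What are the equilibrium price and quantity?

P* = 36, Q* = 861

Solving each curve for Q: Qs = 681 + 5P.
The market clears where 987 - 3.5P = 681 + 5P. Rearranging, 8.5P = 306, hence P* = 36.
Substitute back: Q* = 987 - 3.5(36) = 861.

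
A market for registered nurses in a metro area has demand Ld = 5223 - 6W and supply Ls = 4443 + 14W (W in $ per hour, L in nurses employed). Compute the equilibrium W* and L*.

W* = 39, L* = 4989

Equating demand and supply, 5223 - 6W = 4443 + 14W gives 20W = 780, so W* = 39.
Substitute back: L* = 5223 - 6(39) = 4989.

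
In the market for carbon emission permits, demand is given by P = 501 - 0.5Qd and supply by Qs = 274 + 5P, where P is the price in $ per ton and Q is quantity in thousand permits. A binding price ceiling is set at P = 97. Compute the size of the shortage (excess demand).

In direct form, Qd = 1002 - 2P.
Evaluating both curves at the ceiling price 97 gives Qd = 808, Qs = 759.
Shortage = Qd - Qs = 808 - 759 = 49.

Shortage = 49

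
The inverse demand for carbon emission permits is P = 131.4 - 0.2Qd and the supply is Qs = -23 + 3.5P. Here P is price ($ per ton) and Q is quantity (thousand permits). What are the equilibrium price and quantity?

P* = 80, Q* = 257

Solving each curve for Q: Qd = 657 - 5P.
At equilibrium Qd = Qs, so 657 - 5P = -23 + 3.5P; collecting terms, 680 = 8.5P and P* = 80.
From the demand curve, Q* = 657 - 5(80) = 257.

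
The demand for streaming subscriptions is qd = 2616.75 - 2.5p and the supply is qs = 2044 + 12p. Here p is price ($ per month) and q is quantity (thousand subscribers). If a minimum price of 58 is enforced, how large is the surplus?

With p fixed at 58, quantity demanded is 2471.75 and quantity supplied is 2740.
Surplus = qs - qd = 2740 - 2471.75 = 268.25.

Surplus = 268.25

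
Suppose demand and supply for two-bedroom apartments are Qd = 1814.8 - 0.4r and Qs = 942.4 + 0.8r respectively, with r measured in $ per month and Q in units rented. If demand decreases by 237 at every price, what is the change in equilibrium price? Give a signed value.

Δr = -197.5

Equating demand and supply, 1814.8 - 0.4r = 942.4 + 0.8r gives 1.2r = 872.4, so r* = 727.
Then Q* = 1814.8 - 0.4(727) = 1524.
After the shift, demand is Qd = 1577.8 - 0.4r.
The new intersection has 635.4 = 1.2r, i.e. r = 529.5, Q = 1366.
Δr = 529.5 - 727 = -197.5.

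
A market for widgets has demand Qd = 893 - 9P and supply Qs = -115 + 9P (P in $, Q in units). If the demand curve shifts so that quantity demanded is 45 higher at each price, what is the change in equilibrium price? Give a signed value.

Set Qd = Qs: 893 - 9P = -115 + 9P, so 1008 = 18P and P* = 56.
Plugging P* into demand: Q* = 893 - 9(56) = 389.
After the shift, demand is Qd = 938 - 9P.
The new intersection has 1053 = 18P, i.e. P = 58.5, Q = 411.5.
ΔP = 58.5 - 56 = 2.5.

ΔP = 2.5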